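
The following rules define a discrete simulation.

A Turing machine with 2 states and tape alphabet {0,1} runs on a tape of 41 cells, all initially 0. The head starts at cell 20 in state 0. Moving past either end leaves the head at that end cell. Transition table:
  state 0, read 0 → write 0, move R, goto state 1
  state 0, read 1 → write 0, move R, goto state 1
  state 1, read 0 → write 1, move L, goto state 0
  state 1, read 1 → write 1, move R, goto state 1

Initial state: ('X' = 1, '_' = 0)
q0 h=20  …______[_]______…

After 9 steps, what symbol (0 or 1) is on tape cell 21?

0

[0] q0 h=20  …______[_]______…
[1] q1 h=21  …______[_]______…
[2] q0 h=20  …______[_]X_____…
[3] q1 h=21  …______[X]______…
[4] q1 h=22  …_____X[_]______…
[5] q0 h=21  …______[X]X_____…
[6] q1 h=22  …______[X]______…
[7] q1 h=23  …_____X[_]______…
[8] q0 h=22  …______[X]X_____…
[9] q1 h=23  …______[X]______…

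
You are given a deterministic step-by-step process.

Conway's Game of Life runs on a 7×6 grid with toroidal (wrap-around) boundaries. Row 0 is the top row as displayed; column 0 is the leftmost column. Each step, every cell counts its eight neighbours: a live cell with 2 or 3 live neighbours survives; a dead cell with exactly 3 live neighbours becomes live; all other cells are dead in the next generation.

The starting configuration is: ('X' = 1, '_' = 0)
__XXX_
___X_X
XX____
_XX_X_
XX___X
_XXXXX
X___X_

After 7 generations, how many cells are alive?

[0] __XXX_
___X_X
XX____
_XX_X_
XX___X
_XXXXX
X___X_
[1] __X___
XX_X_X
XX_XXX
__X___
______
__XX__
X_____
[2] __X__X
___X__
___X__
XXXXXX
__XX__
______
_XXX__
[3] _X__X_
__XXX_
XX___X
XX___X
X____X
_X____
_XXX__
[4] _X__X_
__XXX_
___X__
____X_
_____X
_X____
XX_X__
[5] XX__XX
__X_X_
__X___
____X_
______
_XX___
XX____
[6] __XXX_
X_X_X_
______
______
______
XXX___
______
[7] _XX_XX
_XX_XX
______
______
_X____
_X____
______

10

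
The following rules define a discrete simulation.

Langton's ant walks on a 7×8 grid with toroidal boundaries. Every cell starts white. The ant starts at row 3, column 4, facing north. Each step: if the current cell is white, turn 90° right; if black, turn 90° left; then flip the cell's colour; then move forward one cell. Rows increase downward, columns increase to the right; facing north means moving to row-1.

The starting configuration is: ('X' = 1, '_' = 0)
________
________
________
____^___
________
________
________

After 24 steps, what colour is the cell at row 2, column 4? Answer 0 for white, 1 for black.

1

gen 0: ________
________
________
____^___
________
________
________
gen 1: ________
________
________
____X>__
________
________
________
gen 2: ________
________
________
____XX__
_____v__
________
________
gen 3: ________
________
________
____XX__
____<X__
________
________
gen 4: ________
________
________
____^X__
____XX__
________
________
gen 5: ________
________
________
___<_X__
____XX__
________
________
gen 6: ________
________
___^____
___X_X__
____XX__
________
________
gen 7: ________
________
___X>___
___X_X__
____XX__
________
________
gen 8: ________
________
___XX___
___XvX__
____XX__
________
________
gen 9: ________
________
___XX___
___<XX__
____XX__
________
________
gen 10: ________
________
___XX___
____XX__
___vXX__
________
________
gen 11: ________
________
___XX___
____XX__
__<XXX__
________
________
gen 12: ________
________
___XX___
__^_XX__
__XXXX__
________
________
gen 13: ________
________
___XX___
__X>XX__
__XXXX__
________
________
gen 14: ________
________
___XX___
__XXXX__
__XvXX__
________
________
gen 15: ________
________
___XX___
__XXXX__
__X_>X__
________
________
gen 16: ________
________
___XX___
__XX^X__
__X__X__
________
________
gen 17: ________
________
___XX___
__X<_X__
__X__X__
________
________
gen 18: ________
________
___XX___
__X__X__
__Xv_X__
________
________
gen 19: ________
________
___XX___
__X__X__
__<X_X__
________
________
gen 20: ________
________
___XX___
__X__X__
___X_X__
__v_____
________
gen 21: ________
________
___XX___
__X__X__
___X_X__
_<X_____
________
gen 22: ________
________
___XX___
__X__X__
_^_X_X__
_XX_____
________
gen 23: ________
________
___XX___
__X__X__
_X>X_X__
_XX_____
________
gen 24: ________
________
___XX___
__X__X__
_XXX_X__
_Xv_____
________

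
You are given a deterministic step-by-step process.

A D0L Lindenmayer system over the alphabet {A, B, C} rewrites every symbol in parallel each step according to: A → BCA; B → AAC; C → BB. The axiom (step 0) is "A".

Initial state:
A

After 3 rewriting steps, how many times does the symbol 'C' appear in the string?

6

0) A
1) BCA
2) AACBBBCA
3) BCABCABBAACAACAACBBBCA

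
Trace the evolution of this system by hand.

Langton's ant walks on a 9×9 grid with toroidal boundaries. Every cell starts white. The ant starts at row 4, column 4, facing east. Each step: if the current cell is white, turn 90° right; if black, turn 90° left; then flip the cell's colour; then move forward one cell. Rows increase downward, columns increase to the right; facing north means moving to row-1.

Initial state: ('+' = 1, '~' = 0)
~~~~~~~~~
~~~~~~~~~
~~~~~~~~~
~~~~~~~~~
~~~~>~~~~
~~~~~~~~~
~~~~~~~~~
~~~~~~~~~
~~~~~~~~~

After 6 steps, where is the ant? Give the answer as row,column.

t=0: ~~~~~~~~~
~~~~~~~~~
~~~~~~~~~
~~~~~~~~~
~~~~>~~~~
~~~~~~~~~
~~~~~~~~~
~~~~~~~~~
~~~~~~~~~
t=1: ~~~~~~~~~
~~~~~~~~~
~~~~~~~~~
~~~~~~~~~
~~~~+~~~~
~~~~v~~~~
~~~~~~~~~
~~~~~~~~~
~~~~~~~~~
t=2: ~~~~~~~~~
~~~~~~~~~
~~~~~~~~~
~~~~~~~~~
~~~~+~~~~
~~~<+~~~~
~~~~~~~~~
~~~~~~~~~
~~~~~~~~~
t=3: ~~~~~~~~~
~~~~~~~~~
~~~~~~~~~
~~~~~~~~~
~~~^+~~~~
~~~++~~~~
~~~~~~~~~
~~~~~~~~~
~~~~~~~~~
t=4: ~~~~~~~~~
~~~~~~~~~
~~~~~~~~~
~~~~~~~~~
~~~+>~~~~
~~~++~~~~
~~~~~~~~~
~~~~~~~~~
~~~~~~~~~
t=5: ~~~~~~~~~
~~~~~~~~~
~~~~~~~~~
~~~~^~~~~
~~~+~~~~~
~~~++~~~~
~~~~~~~~~
~~~~~~~~~
~~~~~~~~~
t=6: ~~~~~~~~~
~~~~~~~~~
~~~~~~~~~
~~~~+>~~~
~~~+~~~~~
~~~++~~~~
~~~~~~~~~
~~~~~~~~~
~~~~~~~~~

3,5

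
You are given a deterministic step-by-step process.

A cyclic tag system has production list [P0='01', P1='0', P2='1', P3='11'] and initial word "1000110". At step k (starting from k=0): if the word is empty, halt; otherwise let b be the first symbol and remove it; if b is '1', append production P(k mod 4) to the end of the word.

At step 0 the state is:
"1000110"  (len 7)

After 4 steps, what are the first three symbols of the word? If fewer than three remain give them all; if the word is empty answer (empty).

110

[0] "1000110"  (len 7)
[1] "00011001"  (len 8)
[2] "0011001"  (len 7)
[3] "011001"  (len 6)
[4] "11001"  (len 5)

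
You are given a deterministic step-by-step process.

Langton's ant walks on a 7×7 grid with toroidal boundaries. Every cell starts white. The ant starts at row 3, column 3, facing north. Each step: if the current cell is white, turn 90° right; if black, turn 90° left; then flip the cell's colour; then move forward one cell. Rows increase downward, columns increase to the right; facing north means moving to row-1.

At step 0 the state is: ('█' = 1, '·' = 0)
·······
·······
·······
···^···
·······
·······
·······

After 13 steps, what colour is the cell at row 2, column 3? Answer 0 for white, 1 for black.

1

t=0: ·······
·······
·······
···^···
·······
·······
·······
t=1: ·······
·······
·······
···█>··
·······
·······
·······
t=2: ·······
·······
·······
···██··
····v··
·······
·······
t=3: ·······
·······
·······
···██··
···<█··
·······
·······
t=4: ·······
·······
·······
···^█··
···██··
·······
·······
t=5: ·······
·······
·······
··<·█··
···██··
·······
·······
t=6: ·······
·······
··^····
··█·█··
···██··
·······
·······
t=7: ·······
·······
··█>···
··█·█··
···██··
·······
·······
t=8: ·······
·······
··██···
··█v█··
···██··
·······
·······
t=9: ·······
·······
··██···
··<██··
···██··
·······
·······
t=10: ·······
·······
··██···
···██··
··v██··
·······
·······
t=11: ·······
·······
··██···
···██··
·<███··
·······
·······
t=12: ·······
·······
··██···
·^·██··
·████··
·······
·······
t=13: ·······
·······
··██···
·█>██··
·████··
·······
·······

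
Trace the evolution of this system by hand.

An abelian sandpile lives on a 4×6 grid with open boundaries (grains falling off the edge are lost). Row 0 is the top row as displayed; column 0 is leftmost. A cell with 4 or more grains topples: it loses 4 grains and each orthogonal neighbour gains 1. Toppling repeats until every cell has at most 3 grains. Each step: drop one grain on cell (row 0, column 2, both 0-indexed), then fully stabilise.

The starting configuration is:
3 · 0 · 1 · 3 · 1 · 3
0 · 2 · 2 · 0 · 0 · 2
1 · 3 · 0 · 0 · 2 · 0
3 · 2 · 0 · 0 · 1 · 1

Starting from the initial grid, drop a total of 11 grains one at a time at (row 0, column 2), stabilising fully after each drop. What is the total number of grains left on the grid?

t=0: 3 · 0 · 1 · 3 · 1 · 3
0 · 2 · 2 · 0 · 0 · 2
1 · 3 · 0 · 0 · 2 · 0
3 · 2 · 0 · 0 · 1 · 1
t=1: 3 · 0 · 2 · 3 · 1 · 3
0 · 2 · 2 · 0 · 0 · 2
1 · 3 · 0 · 0 · 2 · 0
3 · 2 · 0 · 0 · 1 · 1
t=2: 3 · 0 · 3 · 3 · 1 · 3
0 · 2 · 2 · 0 · 0 · 2
1 · 3 · 0 · 0 · 2 · 0
3 · 2 · 0 · 0 · 1 · 1
t=3: 3 · 1 · 1 · 0 · 2 · 3
0 · 2 · 3 · 1 · 0 · 2
1 · 3 · 0 · 0 · 2 · 0
3 · 2 · 0 · 0 · 1 · 1
t=4: 3 · 1 · 2 · 0 · 2 · 3
0 · 2 · 3 · 1 · 0 · 2
1 · 3 · 0 · 0 · 2 · 0
3 · 2 · 0 · 0 · 1 · 1
t=5: 3 · 1 · 3 · 0 · 2 · 3
0 · 2 · 3 · 1 · 0 · 2
1 · 3 · 0 · 0 · 2 · 0
3 · 2 · 0 · 0 · 1 · 1
t=6: 3 · 2 · 1 · 1 · 2 · 3
0 · 3 · 0 · 2 · 0 · 2
1 · 3 · 1 · 0 · 2 · 0
3 · 2 · 0 · 0 · 1 · 1
t=7: 3 · 2 · 2 · 1 · 2 · 3
0 · 3 · 0 · 2 · 0 · 2
1 · 3 · 1 · 0 · 2 · 0
3 · 2 · 0 · 0 · 1 · 1
t=8: 3 · 2 · 3 · 1 · 2 · 3
0 · 3 · 0 · 2 · 0 · 2
1 · 3 · 1 · 0 · 2 · 0
3 · 2 · 0 · 0 · 1 · 1
t=9: 3 · 3 · 0 · 2 · 2 · 3
0 · 3 · 1 · 2 · 0 · 2
1 · 3 · 1 · 0 · 2 · 0
3 · 2 · 0 · 0 · 1 · 1
t=10: 3 · 3 · 1 · 2 · 2 · 3
0 · 3 · 1 · 2 · 0 · 2
1 · 3 · 1 · 0 · 2 · 0
3 · 2 · 0 · 0 · 1 · 1
t=11: 3 · 3 · 2 · 2 · 2 · 3
0 · 3 · 1 · 2 · 0 · 2
1 · 3 · 1 · 0 · 2 · 0
3 · 2 · 0 · 0 · 1 · 1

37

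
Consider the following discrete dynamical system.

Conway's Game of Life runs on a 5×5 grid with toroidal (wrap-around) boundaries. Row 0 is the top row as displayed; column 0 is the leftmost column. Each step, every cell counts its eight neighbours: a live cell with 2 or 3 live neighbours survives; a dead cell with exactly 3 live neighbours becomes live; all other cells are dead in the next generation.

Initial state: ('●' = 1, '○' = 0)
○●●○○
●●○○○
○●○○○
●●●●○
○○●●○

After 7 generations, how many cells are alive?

2

[0] ○●●○○
●●○○○
○●○○○
●●●●○
○○●●○
[1] ●○○●○
●○○○○
○○○○●
●○○●●
●○○○●
[2] ●●○○○
●○○○○
○○○●○
○○○●○
○●○○○
[3] ●●○○○
●●○○●
○○○○●
○○●○○
●●●○○
[4] ○○○○○
○●○○●
○●○●●
●○●●○
●○●○○
[5] ●●○○○
○○●●●
○●○○○
●○○○○
○○●●●
[6] ●●○○○
○○●●●
●●●●●
●●●●●
○○●●●
[7] ●●○○○
○○○○○
○○○○○
○○○○○
○○○○○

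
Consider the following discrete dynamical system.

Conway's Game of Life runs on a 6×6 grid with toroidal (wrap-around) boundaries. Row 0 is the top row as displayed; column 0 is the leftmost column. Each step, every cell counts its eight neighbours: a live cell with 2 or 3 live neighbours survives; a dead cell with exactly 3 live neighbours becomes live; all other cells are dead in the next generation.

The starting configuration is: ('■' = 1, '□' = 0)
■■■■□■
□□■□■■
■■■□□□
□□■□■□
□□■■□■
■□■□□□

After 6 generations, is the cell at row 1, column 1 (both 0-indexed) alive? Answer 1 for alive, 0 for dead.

1

gen 0: ■■■■□■
□□■□■■
■■■□□□
□□■□■□
□□■■□■
■□■□□□
gen 1: □□□□□□
□□□□■□
■□■□■□
■□□□■■
□□■□■■
□□□□□□
gen 2: □□□□□□
□□□■□■
■■□□■□
■□□□□□
■□□■■□
□□□□□□
gen 3: □□□□□□
■□□□■■
■■□□■□
■□□■■□
□□□□□■
□□□□□□
gen 4: □□□□□■
■■□□■□
□■□□□□
■■□■■□
□□□□■■
□□□□□□
gen 5: ■□□□□■
■■□□□■
□□□■■□
■■■■■□
■□□■■■
□□□□■■
gen 6: □■□□□□
□■□□□□
□□□□□□
■■□□□□
□□□□□□
□□□■□□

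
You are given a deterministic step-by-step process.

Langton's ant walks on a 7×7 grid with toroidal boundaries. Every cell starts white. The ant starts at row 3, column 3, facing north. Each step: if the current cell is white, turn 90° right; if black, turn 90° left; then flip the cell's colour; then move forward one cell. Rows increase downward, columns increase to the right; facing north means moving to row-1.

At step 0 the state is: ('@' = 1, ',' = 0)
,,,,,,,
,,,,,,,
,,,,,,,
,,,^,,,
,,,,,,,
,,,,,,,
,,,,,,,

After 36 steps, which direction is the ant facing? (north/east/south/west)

south

0) ,,,,,,,
,,,,,,,
,,,,,,,
,,,^,,,
,,,,,,,
,,,,,,,
,,,,,,,
1) ,,,,,,,
,,,,,,,
,,,,,,,
,,,@>,,
,,,,,,,
,,,,,,,
,,,,,,,
2) ,,,,,,,
,,,,,,,
,,,,,,,
,,,@@,,
,,,,v,,
,,,,,,,
,,,,,,,
3) ,,,,,,,
,,,,,,,
,,,,,,,
,,,@@,,
,,,<@,,
,,,,,,,
,,,,,,,
4) ,,,,,,,
,,,,,,,
,,,,,,,
,,,^@,,
,,,@@,,
,,,,,,,
,,,,,,,
5) ,,,,,,,
,,,,,,,
,,,,,,,
,,<,@,,
,,,@@,,
,,,,,,,
,,,,,,,
6) ,,,,,,,
,,,,,,,
,,^,,,,
,,@,@,,
,,,@@,,
,,,,,,,
,,,,,,,
7) ,,,,,,,
,,,,,,,
,,@>,,,
,,@,@,,
,,,@@,,
,,,,,,,
,,,,,,,
8) ,,,,,,,
,,,,,,,
,,@@,,,
,,@v@,,
,,,@@,,
,,,,,,,
,,,,,,,
9) ,,,,,,,
,,,,,,,
,,@@,,,
,,<@@,,
,,,@@,,
,,,,,,,
,,,,,,,
10) ,,,,,,,
,,,,,,,
,,@@,,,
,,,@@,,
,,v@@,,
,,,,,,,
,,,,,,,
11) ,,,,,,,
,,,,,,,
,,@@,,,
,,,@@,,
,<@@@,,
,,,,,,,
,,,,,,,
12) ,,,,,,,
,,,,,,,
,,@@,,,
,^,@@,,
,@@@@,,
,,,,,,,
,,,,,,,
13) ,,,,,,,
,,,,,,,
,,@@,,,
,@>@@,,
,@@@@,,
,,,,,,,
,,,,,,,
14) ,,,,,,,
,,,,,,,
,,@@,,,
,@@@@,,
,@v@@,,
,,,,,,,
,,,,,,,
15) ,,,,,,,
,,,,,,,
,,@@,,,
,@@@@,,
,@,>@,,
,,,,,,,
,,,,,,,
16) ,,,,,,,
,,,,,,,
,,@@,,,
,@@^@,,
,@,,@,,
,,,,,,,
,,,,,,,
17) ,,,,,,,
,,,,,,,
,,@@,,,
,@<,@,,
,@,,@,,
,,,,,,,
,,,,,,,
18) ,,,,,,,
,,,,,,,
,,@@,,,
,@,,@,,
,@v,@,,
,,,,,,,
,,,,,,,
19) ,,,,,,,
,,,,,,,
,,@@,,,
,@,,@,,
,<@,@,,
,,,,,,,
,,,,,,,
20) ,,,,,,,
,,,,,,,
,,@@,,,
,@,,@,,
,,@,@,,
,v,,,,,
,,,,,,,
21) ,,,,,,,
,,,,,,,
,,@@,,,
,@,,@,,
,,@,@,,
<@,,,,,
,,,,,,,
22) ,,,,,,,
,,,,,,,
,,@@,,,
,@,,@,,
^,@,@,,
@@,,,,,
,,,,,,,
23) ,,,,,,,
,,,,,,,
,,@@,,,
,@,,@,,
@>@,@,,
@@,,,,,
,,,,,,,
24) ,,,,,,,
,,,,,,,
,,@@,,,
,@,,@,,
@@@,@,,
@v,,,,,
,,,,,,,
25) ,,,,,,,
,,,,,,,
,,@@,,,
,@,,@,,
@@@,@,,
@,>,,,,
,,,,,,,
26) ,,,,,,,
,,,,,,,
,,@@,,,
,@,,@,,
@@@,@,,
@,@,,,,
,,v,,,,
27) ,,,,,,,
,,,,,,,
,,@@,,,
,@,,@,,
@@@,@,,
@,@,,,,
,<@,,,,
28) ,,,,,,,
,,,,,,,
,,@@,,,
,@,,@,,
@@@,@,,
@^@,,,,
,@@,,,,
29) ,,,,,,,
,,,,,,,
,,@@,,,
,@,,@,,
@@@,@,,
@@>,,,,
,@@,,,,
30) ,,,,,,,
,,,,,,,
,,@@,,,
,@,,@,,
@@^,@,,
@@,,,,,
,@@,,,,
31) ,,,,,,,
,,,,,,,
,,@@,,,
,@,,@,,
@<,,@,,
@@,,,,,
,@@,,,,
32) ,,,,,,,
,,,,,,,
,,@@,,,
,@,,@,,
@,,,@,,
@v,,,,,
,@@,,,,
33) ,,,,,,,
,,,,,,,
,,@@,,,
,@,,@,,
@,,,@,,
@,>,,,,
,@@,,,,
34) ,,,,,,,
,,,,,,,
,,@@,,,
,@,,@,,
@,,,@,,
@,@,,,,
,@v,,,,
35) ,,,,,,,
,,,,,,,
,,@@,,,
,@,,@,,
@,,,@,,
@,@,,,,
,@,>,,,
36) ,,,v,,,
,,,,,,,
,,@@,,,
,@,,@,,
@,,,@,,
@,@,,,,
,@,@,,,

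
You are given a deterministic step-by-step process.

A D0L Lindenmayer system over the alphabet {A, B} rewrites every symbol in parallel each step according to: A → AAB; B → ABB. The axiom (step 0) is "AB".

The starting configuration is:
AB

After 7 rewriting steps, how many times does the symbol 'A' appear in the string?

step 0: AB
step 1: AABABB
step 2: AABAABABBAABABBABB
step 3: AABAABABBAABAABABBAABABBABBAABAABABBAABABBABBAABABBABB
step 4: AABAABABBAABAABABBAABABBABBAABAABABBAABAABABBAABABBABBAABA…BABBAABAABABBAABABBABBAABABBABBAABAABABBAABABBABBAABABBABB  (len 162)
step 5: AABAABABBAABAABABBAABABBABBAABAABABBAABAABABBAABABBABBAABA…BABBAABAABABBAABABBABBAABABBABBAABAABABBAABABBABBAABABBABB  (len 486)
step 6: AABAABABBAABAABABBAABABBABBAABAABABBAABAABABBAABABBABBAABA…BABBAABAABABBAABABBABBAABABBABBAABAABABBAABABBABBAABABBABB  (len 1458)
step 7: AABAABABBAABAABABBAABABBABBAABAABABBAABAABABBAABABBABBAABA…BABBAABAABABBAABABBABBAABABBABBAABAABABBAABABBABBAABABBABB  (len 4374)

2187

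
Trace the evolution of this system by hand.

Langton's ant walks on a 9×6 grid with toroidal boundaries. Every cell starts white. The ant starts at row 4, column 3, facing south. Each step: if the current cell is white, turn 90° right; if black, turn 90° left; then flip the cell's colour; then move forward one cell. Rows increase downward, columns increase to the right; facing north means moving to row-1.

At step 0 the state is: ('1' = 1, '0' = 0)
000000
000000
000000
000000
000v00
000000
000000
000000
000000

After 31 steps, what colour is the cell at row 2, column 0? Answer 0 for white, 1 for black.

1

0) 000000
000000
000000
000000
000v00
000000
000000
000000
000000
1) 000000
000000
000000
000000
00<100
000000
000000
000000
000000
2) 000000
000000
000000
00^000
001100
000000
000000
000000
000000
3) 000000
000000
000000
001>00
001100
000000
000000
000000
000000
4) 000000
000000
000000
001100
001v00
000000
000000
000000
000000
5) 000000
000000
000000
001100
0010>0
000000
000000
000000
000000
6) 000000
000000
000000
001100
001010
0000v0
000000
000000
000000
7) 000000
000000
000000
001100
001010
000<10
000000
000000
000000
8) 000000
000000
000000
001100
001^10
000110
000000
000000
000000
9) 000000
000000
000000
001100
0011>0
000110
000000
000000
000000
10) 000000
000000
000000
0011^0
001100
000110
000000
000000
000000
11) 000000
000000
000000
00111>
001100
000110
000000
000000
000000
12) 000000
000000
000000
001111
00110v
000110
000000
000000
000000
13) 000000
000000
000000
001111
0011<1
000110
000000
000000
000000
14) 000000
000000
000000
0011^1
001111
000110
000000
000000
000000
15) 000000
000000
000000
001<01
001111
000110
000000
000000
000000
16) 000000
000000
000000
001001
001v11
000110
000000
000000
000000
17) 000000
000000
000000
001001
0010>1
000110
000000
000000
000000
18) 000000
000000
000000
0010^1
001001
000110
000000
000000
000000
19) 000000
000000
000000
00101>
001001
000110
000000
000000
000000
20) 000000
000000
00000^
001010
001001
000110
000000
000000
000000
21) 000000
000000
>00001
001010
001001
000110
000000
000000
000000
22) 000000
000000
100001
v01010
001001
000110
000000
000000
000000
23) 000000
000000
100001
10101<
001001
000110
000000
000000
000000
24) 000000
000000
10000^
101011
001001
000110
000000
000000
000000
25) 000000
000000
1000<0
101011
001001
000110
000000
000000
000000
26) 000000
0000^0
100010
101011
001001
000110
000000
000000
000000
27) 000000
00001>
100010
101011
001001
000110
000000
000000
000000
28) 000000
000011
10001v
101011
001001
000110
000000
000000
000000
29) 000000
000011
1000<1
101011
001001
000110
000000
000000
000000
30) 000000
000011
100001
1010v1
001001
000110
000000
000000
000000
31) 000000
000011
100001
10100>
001001
000110
000000
000000
000000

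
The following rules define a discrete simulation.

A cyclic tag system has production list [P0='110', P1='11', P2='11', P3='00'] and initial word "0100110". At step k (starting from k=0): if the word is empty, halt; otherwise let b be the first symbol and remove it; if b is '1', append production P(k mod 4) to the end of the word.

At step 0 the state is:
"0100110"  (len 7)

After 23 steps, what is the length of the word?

19

gen 0: "0100110"  (len 7)
gen 1: "100110"  (len 6)
gen 2: "0011011"  (len 7)
gen 3: "011011"  (len 6)
gen 4: "11011"  (len 5)
gen 5: "1011110"  (len 7)
gen 6: "01111011"  (len 8)
gen 7: "1111011"  (len 7)
gen 8: "11101100"  (len 8)
gen 9: "1101100110"  (len 10)
gen 10: "10110011011"  (len 11)
gen 11: "011001101111"  (len 12)
gen 12: "11001101111"  (len 11)
gen 13: "1001101111110"  (len 13)
gen 14: "00110111111011"  (len 14)
gen 15: "0110111111011"  (len 13)
gen 16: "110111111011"  (len 12)
gen 17: "10111111011110"  (len 14)
gen 18: "011111101111011"  (len 15)
gen 19: "11111101111011"  (len 14)
gen 20: "111110111101100"  (len 15)
gen 21: "11110111101100110"  (len 17)
gen 22: "111011110110011011"  (len 18)
gen 23: "1101111011001101111"  (len 19)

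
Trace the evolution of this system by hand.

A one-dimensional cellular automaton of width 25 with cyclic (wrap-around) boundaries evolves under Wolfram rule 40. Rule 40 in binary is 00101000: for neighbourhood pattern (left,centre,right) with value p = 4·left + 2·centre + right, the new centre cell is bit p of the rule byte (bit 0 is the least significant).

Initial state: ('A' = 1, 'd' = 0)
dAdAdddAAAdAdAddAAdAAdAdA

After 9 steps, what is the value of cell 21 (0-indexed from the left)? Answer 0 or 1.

0

t=0: dAdAdddAAAdAdAddAAdAAdAdA
t=1: AdAddddAddAdAdddAdAAdAdAd
t=2: dAdddddddddAdddddAAdAdAdA
t=3: AddddddddddddddddAdAdAdAd
t=4: ddddddddddddddddddAdAdAdA
t=5: dddddddddddddddddddAdAdAd
t=6: ddddddddddddddddddddAdAdd
t=7: dddddddddddddddddddddAddd
t=8: ddddddddddddddddddddddddd
t=9: ddddddddddddddddddddddddd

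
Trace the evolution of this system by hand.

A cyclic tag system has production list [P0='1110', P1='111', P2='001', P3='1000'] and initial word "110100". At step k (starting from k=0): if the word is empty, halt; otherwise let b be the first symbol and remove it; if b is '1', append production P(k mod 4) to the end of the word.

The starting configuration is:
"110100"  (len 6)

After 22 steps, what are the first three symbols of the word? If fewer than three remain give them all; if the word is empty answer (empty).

001

step 0: "110100"  (len 6)
step 1: "101001110"  (len 9)
step 2: "01001110111"  (len 11)
step 3: "1001110111"  (len 10)
step 4: "0011101111000"  (len 13)
step 5: "011101111000"  (len 12)
step 6: "11101111000"  (len 11)
step 7: "1101111000001"  (len 13)
step 8: "1011110000011000"  (len 16)
step 9: "0111100000110001110"  (len 19)
step 10: "111100000110001110"  (len 18)
step 11: "11100000110001110001"  (len 20)
step 12: "11000001100011100011000"  (len 23)
step 13: "10000011000111000110001110"  (len 26)
step 14: "0000011000111000110001110111"  (len 28)
step 15: "000011000111000110001110111"  (len 27)
step 16: "00011000111000110001110111"  (len 26)
step 17: "0011000111000110001110111"  (len 25)
step 18: "011000111000110001110111"  (len 24)
step 19: "11000111000110001110111"  (len 23)
step 20: "10001110001100011101111000"  (len 26)
step 21: "00011100011000111011110001110"  (len 29)
step 22: "0011100011000111011110001110"  (len 28)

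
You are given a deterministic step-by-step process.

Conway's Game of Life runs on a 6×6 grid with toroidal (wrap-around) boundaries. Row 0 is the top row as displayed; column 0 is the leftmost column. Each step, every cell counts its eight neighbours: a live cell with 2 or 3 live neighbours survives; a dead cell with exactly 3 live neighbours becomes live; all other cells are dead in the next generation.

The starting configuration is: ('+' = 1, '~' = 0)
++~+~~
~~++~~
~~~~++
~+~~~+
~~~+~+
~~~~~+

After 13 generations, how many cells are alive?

[0] ++~+~~
~~++~~
~~~~++
~+~~~+
~~~+~+
~~~~~+
[1] ++~++~
++++~+
+~++++
~~~~~+
~~~~~+
~~+~~+
[2] ~~~~~~
~~~~~~
~~~~~~
~~~+~~
+~~~++
~+++~+
[3] ~~+~~~
~~~~~~
~~~~~~
~~~~++
++~~~+
~+++~+
[4] ~+++~~
~~~~~~
~~~~~~
~~~~++
~+~+~~
~~~+++
[5] ~~++~~
~~+~~~
~~~~~~
~~~~+~
+~++~~
++~~~~
[6] ~~++~~
~~++~~
~~~~~~
~~~+~~
+~++~+
+~~~~~
[7] ~+++~~
~~++~~
~~++~~
~~+++~
++++++
+~~~++
[8] ++~~~+
~~~~+~
~+~~~~
+~~~~~
~~~~~~
~~~~~~
[9] +~~~~+
~+~~~+
~~~~~~
~~~~~~
~~~~~~
+~~~~~
[10] ~+~~~+
~~~~~+
~~~~~~
~~~~~~
~~~~~~
+~~~~+
[11] ~~~~++
+~~~~~
~~~~~~
~~~~~~
~~~~~~
+~~~~+
[12] ~~~~+~
~~~~~+
~~~~~~
~~~~~~
~~~~~~
+~~~++
[13] +~~~+~
~~~~~~
~~~~~~
~~~~~~
~~~~~+
~~~~++

5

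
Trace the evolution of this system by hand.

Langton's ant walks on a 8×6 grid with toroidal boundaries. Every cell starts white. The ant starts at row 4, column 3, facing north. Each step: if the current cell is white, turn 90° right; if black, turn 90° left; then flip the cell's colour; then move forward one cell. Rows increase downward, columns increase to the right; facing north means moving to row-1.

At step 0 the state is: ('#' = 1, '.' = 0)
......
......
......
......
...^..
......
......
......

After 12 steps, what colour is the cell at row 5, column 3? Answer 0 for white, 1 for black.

1

gen 0: ......
......
......
......
...^..
......
......
......
gen 1: ......
......
......
......
...#>.
......
......
......
gen 2: ......
......
......
......
...##.
....v.
......
......
gen 3: ......
......
......
......
...##.
...<#.
......
......
gen 4: ......
......
......
......
...^#.
...##.
......
......
gen 5: ......
......
......
......
..<.#.
...##.
......
......
gen 6: ......
......
......
..^...
..#.#.
...##.
......
......
gen 7: ......
......
......
..#>..
..#.#.
...##.
......
......
gen 8: ......
......
......
..##..
..#v#.
...##.
......
......
gen 9: ......
......
......
..##..
..<##.
...##.
......
......
gen 10: ......
......
......
..##..
...##.
..v##.
......
......
gen 11: ......
......
......
..##..
...##.
.<###.
......
......
gen 12: ......
......
......
..##..
.^.##.
.####.
......
......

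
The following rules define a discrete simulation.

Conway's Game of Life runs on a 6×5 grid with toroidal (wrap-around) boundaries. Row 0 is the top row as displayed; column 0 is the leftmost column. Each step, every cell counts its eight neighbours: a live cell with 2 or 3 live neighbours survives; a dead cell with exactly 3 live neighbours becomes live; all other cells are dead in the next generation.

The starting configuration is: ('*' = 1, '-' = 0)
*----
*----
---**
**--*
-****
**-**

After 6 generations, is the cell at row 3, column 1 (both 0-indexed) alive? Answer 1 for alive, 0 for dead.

step 0: *----
*----
---**
**--*
-****
**-**
step 1: -----
*----
-*-*-
-*---
-----
-----
step 2: -----
-----
***--
--*--
-----
-----
step 3: -----
-*---
-**--
--*--
-----
-----
step 4: -----
-**--
-**--
-**--
-----
-----
step 5: -----
-**--
*--*-
-**--
-----
-----
step 6: -----
-**--
*--*-
-**--
-----
-----

1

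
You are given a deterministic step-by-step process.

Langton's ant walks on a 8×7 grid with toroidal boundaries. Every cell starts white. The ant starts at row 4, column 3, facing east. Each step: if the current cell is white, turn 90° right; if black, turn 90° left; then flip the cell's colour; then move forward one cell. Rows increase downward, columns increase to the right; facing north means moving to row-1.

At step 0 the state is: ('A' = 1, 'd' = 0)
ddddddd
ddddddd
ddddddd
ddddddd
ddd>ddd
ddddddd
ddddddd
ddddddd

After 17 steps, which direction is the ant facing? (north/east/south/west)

step 0: ddddddd
ddddddd
ddddddd
ddddddd
ddd>ddd
ddddddd
ddddddd
ddddddd
step 1: ddddddd
ddddddd
ddddddd
ddddddd
dddAddd
dddvddd
ddddddd
ddddddd
step 2: ddddddd
ddddddd
ddddddd
ddddddd
dddAddd
dd<Addd
ddddddd
ddddddd
step 3: ddddddd
ddddddd
ddddddd
ddddddd
dd^Addd
ddAAddd
ddddddd
ddddddd
step 4: ddddddd
ddddddd
ddddddd
ddddddd
ddA>ddd
ddAAddd
ddddddd
ddddddd
step 5: ddddddd
ddddddd
ddddddd
ddd^ddd
ddAdddd
ddAAddd
ddddddd
ddddddd
step 6: ddddddd
ddddddd
ddddddd
dddA>dd
ddAdddd
ddAAddd
ddddddd
ddddddd
step 7: ddddddd
ddddddd
ddddddd
dddAAdd
ddAdvdd
ddAAddd
ddddddd
ddddddd
step 8: ddddddd
ddddddd
ddddddd
dddAAdd
ddA<Add
ddAAddd
ddddddd
ddddddd
step 9: ddddddd
ddddddd
ddddddd
ddd^Add
ddAAAdd
ddAAddd
ddddddd
ddddddd
step 10: ddddddd
ddddddd
ddddddd
dd<dAdd
ddAAAdd
ddAAddd
ddddddd
ddddddd
step 11: ddddddd
ddddddd
dd^dddd
ddAdAdd
ddAAAdd
ddAAddd
ddddddd
ddddddd
step 12: ddddddd
ddddddd
ddA>ddd
ddAdAdd
ddAAAdd
ddAAddd
ddddddd
ddddddd
step 13: ddddddd
ddddddd
ddAAddd
ddAvAdd
ddAAAdd
ddAAddd
ddddddd
ddddddd
step 14: ddddddd
ddddddd
ddAAddd
dd<AAdd
ddAAAdd
ddAAddd
ddddddd
ddddddd
step 15: ddddddd
ddddddd
ddAAddd
dddAAdd
ddvAAdd
ddAAddd
ddddddd
ddddddd
step 16: ddddddd
ddddddd
ddAAddd
dddAAdd
ddd>Add
ddAAddd
ddddddd
ddddddd
step 17: ddddddd
ddddddd
ddAAddd
ddd^Add
ddddAdd
ddAAddd
ddddddd
ddddddd

north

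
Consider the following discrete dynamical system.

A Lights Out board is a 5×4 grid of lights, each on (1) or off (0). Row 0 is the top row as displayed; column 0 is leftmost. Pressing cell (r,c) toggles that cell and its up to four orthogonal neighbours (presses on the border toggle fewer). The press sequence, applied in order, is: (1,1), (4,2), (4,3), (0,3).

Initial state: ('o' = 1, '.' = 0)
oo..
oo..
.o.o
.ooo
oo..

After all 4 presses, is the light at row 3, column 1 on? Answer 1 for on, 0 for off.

1

0) oo..
oo..
.o.o
.ooo
oo..
1) o...
..o.
...o
.ooo
oo..
2) o...
..o.
...o
.o.o
o.oo
3) o...
..o.
...o
.o..
o...
4) o.oo
..oo
...o
.o..
o...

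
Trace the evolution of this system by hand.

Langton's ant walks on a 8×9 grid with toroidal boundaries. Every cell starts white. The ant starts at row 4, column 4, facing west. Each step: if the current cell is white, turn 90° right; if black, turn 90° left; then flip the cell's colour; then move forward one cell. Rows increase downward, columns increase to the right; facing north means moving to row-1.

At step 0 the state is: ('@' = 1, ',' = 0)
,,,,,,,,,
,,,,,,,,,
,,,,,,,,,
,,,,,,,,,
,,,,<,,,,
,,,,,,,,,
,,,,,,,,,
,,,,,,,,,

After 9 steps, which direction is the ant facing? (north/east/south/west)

south

step 0: ,,,,,,,,,
,,,,,,,,,
,,,,,,,,,
,,,,,,,,,
,,,,<,,,,
,,,,,,,,,
,,,,,,,,,
,,,,,,,,,
step 1: ,,,,,,,,,
,,,,,,,,,
,,,,,,,,,
,,,,^,,,,
,,,,@,,,,
,,,,,,,,,
,,,,,,,,,
,,,,,,,,,
step 2: ,,,,,,,,,
,,,,,,,,,
,,,,,,,,,
,,,,@>,,,
,,,,@,,,,
,,,,,,,,,
,,,,,,,,,
,,,,,,,,,
step 3: ,,,,,,,,,
,,,,,,,,,
,,,,,,,,,
,,,,@@,,,
,,,,@v,,,
,,,,,,,,,
,,,,,,,,,
,,,,,,,,,
step 4: ,,,,,,,,,
,,,,,,,,,
,,,,,,,,,
,,,,@@,,,
,,,,<@,,,
,,,,,,,,,
,,,,,,,,,
,,,,,,,,,
step 5: ,,,,,,,,,
,,,,,,,,,
,,,,,,,,,
,,,,@@,,,
,,,,,@,,,
,,,,v,,,,
,,,,,,,,,
,,,,,,,,,
step 6: ,,,,,,,,,
,,,,,,,,,
,,,,,,,,,
,,,,@@,,,
,,,,,@,,,
,,,<@,,,,
,,,,,,,,,
,,,,,,,,,
step 7: ,,,,,,,,,
,,,,,,,,,
,,,,,,,,,
,,,,@@,,,
,,,^,@,,,
,,,@@,,,,
,,,,,,,,,
,,,,,,,,,
step 8: ,,,,,,,,,
,,,,,,,,,
,,,,,,,,,
,,,,@@,,,
,,,@>@,,,
,,,@@,,,,
,,,,,,,,,
,,,,,,,,,
step 9: ,,,,,,,,,
,,,,,,,,,
,,,,,,,,,
,,,,@@,,,
,,,@@@,,,
,,,@v,,,,
,,,,,,,,,
,,,,,,,,,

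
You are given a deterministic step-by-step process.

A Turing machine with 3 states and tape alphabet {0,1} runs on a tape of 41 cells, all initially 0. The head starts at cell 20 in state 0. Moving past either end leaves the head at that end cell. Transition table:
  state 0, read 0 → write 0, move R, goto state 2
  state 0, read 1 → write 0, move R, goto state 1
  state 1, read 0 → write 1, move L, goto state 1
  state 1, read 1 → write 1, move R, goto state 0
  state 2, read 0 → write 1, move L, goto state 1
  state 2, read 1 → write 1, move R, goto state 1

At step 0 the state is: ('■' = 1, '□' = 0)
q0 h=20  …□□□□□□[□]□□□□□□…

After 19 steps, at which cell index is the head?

[0] q0 h=20  …□□□□□□[□]□□□□□□…
[1] q2 h=21  …□□□□□□[□]□□□□□□…
[2] q1 h=20  …□□□□□□[□]■□□□□□…
[3] q1 h=19  …□□□□□□[□]■■□□□□…
[4] q1 h=18  …□□□□□□[□]■■■□□□…
[5] q1 h=17  …□□□□□□[□]■■■■□□…
[6] q1 h=16  …□□□□□□[□]■■■■■□…
[7] q1 h=15  …□□□□□□[□]■■■■■■…
[8] q1 h=14  …□□□□□□[□]■■■■■■…
[9] q1 h=13  …□□□□□□[□]■■■■■■…
[10] q1 h=12  …□□□□□□[□]■■■■■■…
[11] q1 h=11  …□□□□□□[□]■■■■■■…
[12] q1 h=10  …□□□□□□[□]■■■■■■…
[13] q1 h= 9  …□□□□□□[□]■■■■■■…
[14] q1 h= 8  …□□□□□□[□]■■■■■■…
[15] q1 h= 7  …□□□□□□[□]■■■■■■…
[16] q1 h= 6  |□□□□□□[□]■■■■■■…
[17] q1 h= 5  |□□□□□[□]■■■■■■…
[18] q1 h= 4  |□□□□[□]■■■■■■…
[19] q1 h= 3  |□□□[□]■■■■■■…

3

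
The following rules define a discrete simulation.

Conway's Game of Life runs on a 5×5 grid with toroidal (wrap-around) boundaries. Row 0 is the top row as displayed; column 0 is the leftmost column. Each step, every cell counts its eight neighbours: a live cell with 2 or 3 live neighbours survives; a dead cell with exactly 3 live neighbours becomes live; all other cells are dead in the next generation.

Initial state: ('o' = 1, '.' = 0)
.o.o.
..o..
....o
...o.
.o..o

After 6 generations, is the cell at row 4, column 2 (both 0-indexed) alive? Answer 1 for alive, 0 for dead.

1

step 0: .o.o.
..o..
....o
...o.
.o..o
step 1: oo.o.
..oo.
...o.
o..oo
o..oo
step 2: oo...
.o.o.
.....
o.o..
.....
step 3: ooo..
ooo..
.oo..
.....
o....
step 4: ..o.o
...o.
o.o..
.o...
o....
step 5: ...oo
.oooo
.oo..
oo...
oo...
step 6: .....
.o..o
....o
.....
.oo..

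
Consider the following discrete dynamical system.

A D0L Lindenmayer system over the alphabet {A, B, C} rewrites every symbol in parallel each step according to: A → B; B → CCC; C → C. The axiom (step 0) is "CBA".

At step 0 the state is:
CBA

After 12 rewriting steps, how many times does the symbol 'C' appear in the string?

k=0  CBA
k=1  CCCCB
k=2  CCCCCCC
k=3  CCCCCCC
k=4  CCCCCCC
k=5  CCCCCCC
k=6  CCCCCCC
k=7  CCCCCCC
k=8  CCCCCCC
k=9  CCCCCCC
k=10  CCCCCCC
k=11  CCCCCCC
k=12  CCCCCCC

7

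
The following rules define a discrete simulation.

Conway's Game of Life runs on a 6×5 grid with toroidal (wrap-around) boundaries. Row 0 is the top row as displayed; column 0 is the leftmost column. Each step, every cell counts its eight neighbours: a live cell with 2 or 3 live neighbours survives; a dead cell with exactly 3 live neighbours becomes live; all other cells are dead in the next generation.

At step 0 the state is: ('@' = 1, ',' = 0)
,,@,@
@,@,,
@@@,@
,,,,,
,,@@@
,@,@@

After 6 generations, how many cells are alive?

[0] ,,@,@
@,@,,
@@@,@
,,,,,
,,@@@
,@,@@
[1] ,,@,@
,,@,,
@,@@@
,,,,,
@,@,@
,@,,,
[2] ,@@@,
@,@,,
,@@@@
,,@,,
@@,,,
,@@,@
[3] ,,,,@
@,,,,
@,,,@
,,,,@
@,,@,
,,,,@
[4] @,,,@
@,,,,
@,,,@
,,,@,
@,,@,
@,,@@
[5] ,@,@,
,@,,,
@,,,@
@,,@,
@,@@,
,@,@,
[6] @@,,,
,@@,@
@@,,@
@,@@,
@,,@,
@@,@,

16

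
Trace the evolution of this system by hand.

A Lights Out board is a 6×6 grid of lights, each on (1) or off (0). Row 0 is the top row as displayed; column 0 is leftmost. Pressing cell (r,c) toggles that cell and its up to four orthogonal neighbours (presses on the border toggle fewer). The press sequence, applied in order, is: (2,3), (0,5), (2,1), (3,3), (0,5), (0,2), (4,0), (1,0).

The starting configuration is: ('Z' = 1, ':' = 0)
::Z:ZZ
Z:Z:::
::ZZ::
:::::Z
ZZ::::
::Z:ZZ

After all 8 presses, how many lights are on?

20

gen 0: ::Z:ZZ
Z:Z:::
::ZZ::
:::::Z
ZZ::::
::Z:ZZ
gen 1: ::Z:ZZ
Z:ZZ::
::::Z:
:::Z:Z
ZZ::::
::Z:ZZ
gen 2: ::Z:::
Z:ZZ:Z
::::Z:
:::Z:Z
ZZ::::
::Z:ZZ
gen 3: ::Z:::
ZZZZ:Z
ZZZ:Z:
:Z:Z:Z
ZZ::::
::Z:ZZ
gen 4: ::Z:::
ZZZZ:Z
ZZZZZ:
:ZZ:ZZ
ZZ:Z::
::Z:ZZ
gen 5: ::Z:ZZ
ZZZZ::
ZZZZZ:
:ZZ:ZZ
ZZ:Z::
::Z:ZZ
gen 6: :Z:ZZZ
ZZ:Z::
ZZZZZ:
:ZZ:ZZ
ZZ:Z::
::Z:ZZ
gen 7: :Z:ZZZ
ZZ:Z::
ZZZZZ:
ZZZ:ZZ
:::Z::
Z:Z:ZZ
gen 8: ZZ:ZZZ
:::Z::
:ZZZZ:
ZZZ:ZZ
:::Z::
Z:Z:ZZ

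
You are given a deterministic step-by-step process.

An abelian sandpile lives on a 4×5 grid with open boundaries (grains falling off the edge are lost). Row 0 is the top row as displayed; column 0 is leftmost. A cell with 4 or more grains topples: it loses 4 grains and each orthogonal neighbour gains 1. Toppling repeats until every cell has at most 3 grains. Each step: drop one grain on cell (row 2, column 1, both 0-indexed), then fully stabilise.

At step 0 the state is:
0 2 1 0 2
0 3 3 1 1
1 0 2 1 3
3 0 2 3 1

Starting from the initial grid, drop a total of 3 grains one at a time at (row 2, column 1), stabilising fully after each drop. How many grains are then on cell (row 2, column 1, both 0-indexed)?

3

t=0: 0 2 1 0 2
0 3 3 1 1
1 0 2 1 3
3 0 2 3 1
t=1: 0 2 1 0 2
0 3 3 1 1
1 1 2 1 3
3 0 2 3 1
t=2: 0 2 1 0 2
0 3 3 1 1
1 2 2 1 3
3 0 2 3 1
t=3: 0 2 1 0 2
0 3 3 1 1
1 3 2 1 3
3 0 2 3 1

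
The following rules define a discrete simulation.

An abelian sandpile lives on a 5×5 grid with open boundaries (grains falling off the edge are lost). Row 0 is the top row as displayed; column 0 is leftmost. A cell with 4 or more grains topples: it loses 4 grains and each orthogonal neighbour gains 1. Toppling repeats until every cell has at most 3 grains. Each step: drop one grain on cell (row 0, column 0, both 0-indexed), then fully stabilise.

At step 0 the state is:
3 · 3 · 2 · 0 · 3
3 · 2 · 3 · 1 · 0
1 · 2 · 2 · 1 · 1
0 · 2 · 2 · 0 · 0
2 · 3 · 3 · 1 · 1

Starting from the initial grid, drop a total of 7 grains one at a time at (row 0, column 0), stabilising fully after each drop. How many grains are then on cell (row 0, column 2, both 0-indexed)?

1

t=0: 3 · 3 · 2 · 0 · 3
3 · 2 · 3 · 1 · 0
1 · 2 · 2 · 1 · 1
0 · 2 · 2 · 0 · 0
2 · 3 · 3 · 1 · 1
t=1: 2 · 2 · 0 · 1 · 3
1 · 1 · 1 · 2 · 0
2 · 3 · 3 · 1 · 1
0 · 2 · 2 · 0 · 0
2 · 3 · 3 · 1 · 1
t=2: 3 · 2 · 0 · 1 · 3
1 · 1 · 1 · 2 · 0
2 · 3 · 3 · 1 · 1
0 · 2 · 2 · 0 · 0
2 · 3 · 3 · 1 · 1
t=3: 0 · 3 · 0 · 1 · 3
2 · 1 · 1 · 2 · 0
2 · 3 · 3 · 1 · 1
0 · 2 · 2 · 0 · 0
2 · 3 · 3 · 1 · 1
t=4: 1 · 3 · 0 · 1 · 3
2 · 1 · 1 · 2 · 0
2 · 3 · 3 · 1 · 1
0 · 2 · 2 · 0 · 0
2 · 3 · 3 · 1 · 1
t=5: 2 · 3 · 0 · 1 · 3
2 · 1 · 1 · 2 · 0
2 · 3 · 3 · 1 · 1
0 · 2 · 2 · 0 · 0
2 · 3 · 3 · 1 · 1
t=6: 3 · 3 · 0 · 1 · 3
2 · 1 · 1 · 2 · 0
2 · 3 · 3 · 1 · 1
0 · 2 · 2 · 0 · 0
2 · 3 · 3 · 1 · 1
t=7: 1 · 0 · 1 · 1 · 3
3 · 2 · 1 · 2 · 0
2 · 3 · 3 · 1 · 1
0 · 2 · 2 · 0 · 0
2 · 3 · 3 · 1 · 1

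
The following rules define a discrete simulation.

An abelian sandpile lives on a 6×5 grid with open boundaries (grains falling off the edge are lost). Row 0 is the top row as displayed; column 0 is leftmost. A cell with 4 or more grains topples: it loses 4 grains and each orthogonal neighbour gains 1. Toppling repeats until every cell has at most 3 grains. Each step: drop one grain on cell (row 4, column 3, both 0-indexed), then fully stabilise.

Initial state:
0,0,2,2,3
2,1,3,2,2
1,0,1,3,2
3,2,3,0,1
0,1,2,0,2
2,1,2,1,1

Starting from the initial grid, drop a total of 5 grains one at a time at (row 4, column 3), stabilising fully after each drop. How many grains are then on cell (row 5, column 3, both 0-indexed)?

2

gen 0: 0,0,2,2,3
2,1,3,2,2
1,0,1,3,2
3,2,3,0,1
0,1,2,0,2
2,1,2,1,1
gen 1: 0,0,2,2,3
2,1,3,2,2
1,0,1,3,2
3,2,3,0,1
0,1,2,1,2
2,1,2,1,1
gen 2: 0,0,2,2,3
2,1,3,2,2
1,0,1,3,2
3,2,3,0,1
0,1,2,2,2
2,1,2,1,1
gen 3: 0,0,2,2,3
2,1,3,2,2
1,0,1,3,2
3,2,3,0,1
0,1,2,3,2
2,1,2,1,1
gen 4: 0,0,2,2,3
2,1,3,2,2
1,0,1,3,2
3,2,3,1,1
0,1,3,0,3
2,1,2,2,1
gen 5: 0,0,2,2,3
2,1,3,2,2
1,0,1,3,2
3,2,3,1,1
0,1,3,1,3
2,1,2,2,1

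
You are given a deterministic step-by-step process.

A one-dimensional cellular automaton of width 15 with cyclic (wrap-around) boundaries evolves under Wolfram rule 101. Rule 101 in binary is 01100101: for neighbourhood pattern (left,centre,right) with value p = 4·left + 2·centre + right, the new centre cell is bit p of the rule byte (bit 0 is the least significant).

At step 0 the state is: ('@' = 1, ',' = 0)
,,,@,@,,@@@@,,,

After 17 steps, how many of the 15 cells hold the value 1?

t=0: ,,,@,@,,@@@@,,,
t=1: @@,@@@,,,,,@,@@
t=2: ,@@,,@,@@@,@@,,
t=3: ,,@,,@@,,@@,@,@
t=4: ,,@,,,@,,,@@@@@
t=5: ,,@,@,@,@,,,,,@
t=6: ,,@@@@@@@,@@@,@
t=7: ,,,,,,,,@@,,@@@
t=8: ,@@@@@@,,@,,,,@
t=9: @,,,,,@,,@,@@,@
t=10: @,@@@,@,,@@,@@,
t=11: @@,,@@@,,,@@,@@
t=12: ,@,,,,@,@,,@@,,
t=13: ,@,@@,@@@,,,@,@
t=14: @@@,@@,,@,@,@@@
t=15: ,,@@,@,,@@@@,,,
t=16: @,,@@@,,,,,@,@@
t=17: @,,,,@,@@@,@@,,

7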